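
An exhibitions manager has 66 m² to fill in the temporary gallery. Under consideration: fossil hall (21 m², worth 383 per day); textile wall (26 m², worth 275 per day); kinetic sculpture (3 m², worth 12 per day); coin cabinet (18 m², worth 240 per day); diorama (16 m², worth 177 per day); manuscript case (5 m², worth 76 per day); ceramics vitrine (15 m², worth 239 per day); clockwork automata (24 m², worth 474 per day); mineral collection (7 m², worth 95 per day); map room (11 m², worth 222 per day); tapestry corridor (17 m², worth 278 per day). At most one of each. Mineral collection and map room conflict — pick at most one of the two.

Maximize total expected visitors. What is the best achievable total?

1172

Ranking by ratio (expected visitors/m²): map room 20.18, clockwork automata 19.75, fossil hall 18.24, tapestry corridor 16.35.
A density-first pass picks fossil hall + kinetic sculpture + manuscript case + clockwork automata + map room — 1167 at 64 m².
Replace kinetic sculpture and map room with ceramics vitrine: the trade gains 5 net, giving 1172 at 65 m².
Every other selection either busts 66 m² or breaks a pairing rule or fails to beat 1172.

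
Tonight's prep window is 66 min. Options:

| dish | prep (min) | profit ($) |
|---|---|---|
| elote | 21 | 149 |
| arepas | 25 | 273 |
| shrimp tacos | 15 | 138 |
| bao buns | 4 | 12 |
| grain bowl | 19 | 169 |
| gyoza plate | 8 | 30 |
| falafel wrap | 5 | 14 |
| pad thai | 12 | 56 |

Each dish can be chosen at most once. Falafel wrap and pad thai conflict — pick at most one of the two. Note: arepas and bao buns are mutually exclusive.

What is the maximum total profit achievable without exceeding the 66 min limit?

594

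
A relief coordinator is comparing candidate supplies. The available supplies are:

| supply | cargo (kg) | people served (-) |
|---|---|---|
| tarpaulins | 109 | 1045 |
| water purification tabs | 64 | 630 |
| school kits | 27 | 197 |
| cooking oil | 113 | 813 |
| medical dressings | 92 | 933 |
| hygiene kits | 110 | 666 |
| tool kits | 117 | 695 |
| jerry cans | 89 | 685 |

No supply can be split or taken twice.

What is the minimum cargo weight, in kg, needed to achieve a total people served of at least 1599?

Minimise kg subject to total people served ≥ 1599.
Taking tarpaulins + water purification tabs gives 1675 (≥ 1599) for 173 kg.
Any bundle with less than 173 kg falls short of 1599.

173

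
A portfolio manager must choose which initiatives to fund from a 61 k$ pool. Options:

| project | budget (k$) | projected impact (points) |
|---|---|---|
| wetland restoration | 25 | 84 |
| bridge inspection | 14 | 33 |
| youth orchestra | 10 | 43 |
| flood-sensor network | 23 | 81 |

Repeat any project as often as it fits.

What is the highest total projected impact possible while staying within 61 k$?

258

Ranking by ratio (projected impact/k$): youth orchestra 4.30, flood-sensor network 3.52, wetland restoration 3.36, bridge inspection 2.36.
Taking 6×youth orchestra: 60 k$ used, 258 in projected impact.
Nothing else within 61 k$ beats 258.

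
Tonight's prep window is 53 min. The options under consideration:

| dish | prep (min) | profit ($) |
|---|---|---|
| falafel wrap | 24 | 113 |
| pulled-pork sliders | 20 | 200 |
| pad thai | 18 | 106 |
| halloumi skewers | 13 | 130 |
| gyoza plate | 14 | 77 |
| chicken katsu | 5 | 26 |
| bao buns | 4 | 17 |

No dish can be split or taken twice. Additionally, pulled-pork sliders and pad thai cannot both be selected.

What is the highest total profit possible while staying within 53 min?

433

Best packing: pulled-pork sliders + halloumi skewers + gyoza plate + chicken katsu — 52 min, 433 total.
Nothing else feasible within 53 min beats 433.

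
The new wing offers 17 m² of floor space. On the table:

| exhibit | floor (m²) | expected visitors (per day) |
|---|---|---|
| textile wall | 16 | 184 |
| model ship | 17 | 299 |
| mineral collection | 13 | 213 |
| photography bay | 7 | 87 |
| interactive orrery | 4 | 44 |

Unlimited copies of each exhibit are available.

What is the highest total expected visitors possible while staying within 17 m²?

Model ship uses 17 of the 17 m² and totals 299.
Nothing else within 17 m² beats 299.

299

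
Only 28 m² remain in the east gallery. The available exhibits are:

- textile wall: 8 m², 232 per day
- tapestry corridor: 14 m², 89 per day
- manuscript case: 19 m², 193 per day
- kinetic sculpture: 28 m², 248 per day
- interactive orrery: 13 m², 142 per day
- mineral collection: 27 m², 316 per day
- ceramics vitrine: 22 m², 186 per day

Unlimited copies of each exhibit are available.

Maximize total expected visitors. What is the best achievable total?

696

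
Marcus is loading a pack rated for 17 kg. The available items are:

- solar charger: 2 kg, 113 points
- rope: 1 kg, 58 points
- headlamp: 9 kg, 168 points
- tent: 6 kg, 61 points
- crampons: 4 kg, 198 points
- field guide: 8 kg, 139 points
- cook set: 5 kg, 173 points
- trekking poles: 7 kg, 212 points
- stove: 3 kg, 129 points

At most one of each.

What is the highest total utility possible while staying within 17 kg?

710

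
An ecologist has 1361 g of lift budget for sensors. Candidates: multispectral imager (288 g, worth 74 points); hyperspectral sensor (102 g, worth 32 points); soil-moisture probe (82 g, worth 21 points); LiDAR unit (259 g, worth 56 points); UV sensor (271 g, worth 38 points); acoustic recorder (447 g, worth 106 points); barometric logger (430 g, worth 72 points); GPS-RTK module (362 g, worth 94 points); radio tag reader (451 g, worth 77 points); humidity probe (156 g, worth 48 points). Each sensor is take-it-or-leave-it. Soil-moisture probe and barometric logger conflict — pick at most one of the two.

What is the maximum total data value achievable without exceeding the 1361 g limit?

354

Ranking by ratio (data value/g): hyperspectral sensor 0.31, humidity probe 0.31, GPS-RTK module 0.26.
The ratio heuristic lands on multispectral imager + hyperspectral sensor + soil-moisture probe + LiDAR unit + GPS-RTK module + humidity probe (325) but leaves 112 g idle.
Dropping soil-moisture probe and LiDAR unit frees 341 g; slotting in acoustic recorder (447 g) lifts the total to 354 at 1355 g.
Every other selection either busts 1361 g or breaks a pairing rule or fails to beat 354.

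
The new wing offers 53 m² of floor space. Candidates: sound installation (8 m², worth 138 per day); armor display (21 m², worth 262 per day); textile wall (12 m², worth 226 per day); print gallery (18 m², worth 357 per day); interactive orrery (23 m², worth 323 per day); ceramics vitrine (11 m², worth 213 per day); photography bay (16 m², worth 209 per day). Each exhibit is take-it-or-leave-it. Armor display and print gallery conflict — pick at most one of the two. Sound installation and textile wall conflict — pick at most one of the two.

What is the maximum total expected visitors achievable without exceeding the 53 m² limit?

917

Best packing: sound installation + print gallery + ceramics vitrine + photography bay — 53 m², 917 total.
Next best is textile wall + print gallery + interactive orrery at 906 (53 m²) — short by 11.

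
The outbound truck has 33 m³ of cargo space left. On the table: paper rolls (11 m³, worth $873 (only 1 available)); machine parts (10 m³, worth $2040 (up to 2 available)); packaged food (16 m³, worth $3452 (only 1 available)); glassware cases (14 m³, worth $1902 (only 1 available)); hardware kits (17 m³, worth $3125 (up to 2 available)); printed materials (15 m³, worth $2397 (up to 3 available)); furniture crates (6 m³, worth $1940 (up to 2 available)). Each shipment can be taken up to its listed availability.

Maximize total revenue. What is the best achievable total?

Taking the top-ratio shipments first gives packaged food + 2×furniture crates for 7332 (28 m³).
Replace packaged food with 2×machine parts: the trade gains 628 net, giving 7960 at 32 m³.
Every other selection either busts 33 m³ or exceeds an availability limit or fails to beat 7960.

7960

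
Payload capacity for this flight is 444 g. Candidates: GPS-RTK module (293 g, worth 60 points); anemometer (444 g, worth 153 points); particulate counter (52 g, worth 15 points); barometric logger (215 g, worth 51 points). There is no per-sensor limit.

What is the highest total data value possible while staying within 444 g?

153

Density check — anemometer 0.34, particulate counter 0.29, barometric logger 0.24 are the best per g.
Best packing: anemometer — 444 g, 153 total.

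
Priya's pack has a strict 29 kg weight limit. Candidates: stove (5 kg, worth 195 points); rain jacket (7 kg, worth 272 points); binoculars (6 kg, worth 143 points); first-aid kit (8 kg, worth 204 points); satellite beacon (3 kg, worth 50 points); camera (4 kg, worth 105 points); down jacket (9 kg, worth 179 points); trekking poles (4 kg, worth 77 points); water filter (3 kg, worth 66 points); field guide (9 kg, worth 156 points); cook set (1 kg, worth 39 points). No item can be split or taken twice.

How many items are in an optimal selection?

The maximum utility within 29 kg is 892.
For example stove + rain jacket + first-aid kit + camera + trekking poles + cook set achieves it, using 29 kg.
Every optimal selection uses 6 items.

6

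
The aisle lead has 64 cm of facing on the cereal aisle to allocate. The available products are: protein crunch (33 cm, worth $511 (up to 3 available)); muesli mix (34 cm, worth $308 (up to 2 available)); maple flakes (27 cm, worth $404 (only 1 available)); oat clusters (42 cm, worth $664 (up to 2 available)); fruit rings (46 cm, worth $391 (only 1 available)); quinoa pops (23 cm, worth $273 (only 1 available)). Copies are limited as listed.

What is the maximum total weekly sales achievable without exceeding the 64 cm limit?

Ranking by ratio (weekly sales/cm): oat clusters 15.81, protein crunch 15.48, maple flakes 14.96, quinoa pops 11.87.
Filling by ratio: oat clusters for 664, with 22 cm left unused.
Replace oat clusters with protein crunch + maple flakes: the trade gains 251 net, giving 915 at 60 cm.
The spare 4 cm is too small for any remaining product, and no exchange beats 915.

915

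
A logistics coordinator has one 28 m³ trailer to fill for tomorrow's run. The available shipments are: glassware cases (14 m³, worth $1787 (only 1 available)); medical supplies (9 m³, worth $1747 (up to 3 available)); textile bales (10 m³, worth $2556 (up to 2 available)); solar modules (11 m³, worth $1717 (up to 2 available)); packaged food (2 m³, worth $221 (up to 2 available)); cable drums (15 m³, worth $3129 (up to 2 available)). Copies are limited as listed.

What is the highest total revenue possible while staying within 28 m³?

Filling by ratio: 2×textile bales + 2×packaged food for 5554, with 4 m³ left unused.
The 14 m³ tied up in textile bales and 2×packaged food is better spent on 2×medical supplies — total rises to 6050 (28 m³).

6050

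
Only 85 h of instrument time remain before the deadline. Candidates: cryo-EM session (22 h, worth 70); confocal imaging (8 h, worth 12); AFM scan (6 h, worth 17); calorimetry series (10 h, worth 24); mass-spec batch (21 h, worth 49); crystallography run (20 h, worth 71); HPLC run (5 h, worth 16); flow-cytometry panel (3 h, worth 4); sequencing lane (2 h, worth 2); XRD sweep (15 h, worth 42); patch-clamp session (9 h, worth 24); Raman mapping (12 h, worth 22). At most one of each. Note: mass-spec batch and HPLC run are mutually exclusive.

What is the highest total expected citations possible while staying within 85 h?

252

Density check — crystallography run 3.55, HPLC run 3.20, cryo-EM session 3.18, AFM scan 2.83 are the best per h.
Taking cryo-EM session + confocal imaging + AFM scan + crystallography run + HPLC run + XRD sweep + patch-clamp session: 85 h used, 252 in expected citations.
Cryo-EM session + AFM scan + calorimetry series + crystallography run + flow-cytometry panel + XRD sweep + patch-clamp session (85 h) also reaches 252 — a tie, but nothing goes higher.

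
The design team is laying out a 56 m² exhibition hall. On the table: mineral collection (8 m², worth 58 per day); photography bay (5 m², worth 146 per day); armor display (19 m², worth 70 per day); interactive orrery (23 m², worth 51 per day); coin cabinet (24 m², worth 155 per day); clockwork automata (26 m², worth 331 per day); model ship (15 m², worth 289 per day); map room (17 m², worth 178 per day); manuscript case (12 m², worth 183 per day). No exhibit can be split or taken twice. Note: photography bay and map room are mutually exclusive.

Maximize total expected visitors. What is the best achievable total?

824

Best packing: mineral collection + photography bay + clockwork automata + model ship — 54 m², 824 total.
Every other selection either busts 56 m² or breaks a pairing rule or fails to beat 824.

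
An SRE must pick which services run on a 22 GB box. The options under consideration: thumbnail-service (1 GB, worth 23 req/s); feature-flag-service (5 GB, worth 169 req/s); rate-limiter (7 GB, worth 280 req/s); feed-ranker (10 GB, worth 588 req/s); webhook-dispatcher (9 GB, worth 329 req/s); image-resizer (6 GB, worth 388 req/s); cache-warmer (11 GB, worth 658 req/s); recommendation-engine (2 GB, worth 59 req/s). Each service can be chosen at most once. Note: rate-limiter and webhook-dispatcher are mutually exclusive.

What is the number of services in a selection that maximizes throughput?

3

Best achievable throughput is 1269.
One optimal bundle: thumbnail-service + feed-ranker + cache-warmer (22 GB).
Any selection reaching 1269 contains exactly 3 services.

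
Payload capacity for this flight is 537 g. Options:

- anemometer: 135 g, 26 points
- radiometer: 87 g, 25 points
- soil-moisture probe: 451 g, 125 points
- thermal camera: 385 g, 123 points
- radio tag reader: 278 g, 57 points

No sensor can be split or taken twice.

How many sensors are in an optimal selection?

2

The maximum data value within 537 g is 149.
anemometer + thermal camera hits 149 at 520 g.
All optima have 2 sensors.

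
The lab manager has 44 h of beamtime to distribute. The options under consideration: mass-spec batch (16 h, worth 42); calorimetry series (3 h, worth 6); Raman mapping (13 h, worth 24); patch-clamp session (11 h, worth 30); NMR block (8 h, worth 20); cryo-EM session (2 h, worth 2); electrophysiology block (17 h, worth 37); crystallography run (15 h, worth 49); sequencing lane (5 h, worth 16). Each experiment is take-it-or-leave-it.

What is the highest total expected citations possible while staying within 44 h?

127

Ranking by ratio (expected citations/h): crystallography run 3.27, sequencing lane 3.20, patch-clamp session 2.73.
Greedy by ratio would take calorimetry series + patch-clamp session + NMR block + cryo-EM session + crystallography run + sequencing lane: 44 h used, total 123.
The 16 h tied up in calorimetry series and patch-clamp session and cryo-EM session is better spent on mass-spec batch — total rises to 127 (44 h).
Next best is mass-spec batch + patch-clamp session + cryo-EM session + crystallography run at 123 (44 h) — short by 4.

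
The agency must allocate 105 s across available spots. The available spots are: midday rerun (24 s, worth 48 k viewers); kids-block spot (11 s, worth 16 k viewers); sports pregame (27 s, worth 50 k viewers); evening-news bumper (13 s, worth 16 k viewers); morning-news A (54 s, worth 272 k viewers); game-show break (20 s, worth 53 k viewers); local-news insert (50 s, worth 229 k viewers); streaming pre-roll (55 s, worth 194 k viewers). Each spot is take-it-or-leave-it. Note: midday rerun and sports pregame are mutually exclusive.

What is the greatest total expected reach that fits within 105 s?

501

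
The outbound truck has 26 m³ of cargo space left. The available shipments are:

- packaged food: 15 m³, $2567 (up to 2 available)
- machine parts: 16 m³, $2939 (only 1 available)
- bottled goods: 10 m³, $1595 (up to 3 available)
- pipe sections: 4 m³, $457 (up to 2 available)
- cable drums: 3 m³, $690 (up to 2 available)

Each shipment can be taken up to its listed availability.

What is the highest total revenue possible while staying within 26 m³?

Best packing: machine parts + pipe sections + 2×cable drums — 26 m³, 4776 total.

4776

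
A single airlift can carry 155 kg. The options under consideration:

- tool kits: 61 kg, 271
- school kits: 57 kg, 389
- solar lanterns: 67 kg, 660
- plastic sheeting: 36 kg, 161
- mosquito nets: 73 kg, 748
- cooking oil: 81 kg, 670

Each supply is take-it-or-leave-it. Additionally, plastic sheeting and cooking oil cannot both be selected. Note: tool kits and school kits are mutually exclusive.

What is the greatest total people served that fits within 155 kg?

Density check — mosquito nets 10.25, solar lanterns 9.85, cooking oil 8.27 are the best per kg.
Taking the top-ratio supplies first gives solar lanterns + mosquito nets for 1408 (140 kg).
The 67 kg tied up in solar lanterns is better spent on cooking oil — total rises to 1418 (154 kg).
Runner-up solar lanterns + mosquito nets tops out at 1408.

1418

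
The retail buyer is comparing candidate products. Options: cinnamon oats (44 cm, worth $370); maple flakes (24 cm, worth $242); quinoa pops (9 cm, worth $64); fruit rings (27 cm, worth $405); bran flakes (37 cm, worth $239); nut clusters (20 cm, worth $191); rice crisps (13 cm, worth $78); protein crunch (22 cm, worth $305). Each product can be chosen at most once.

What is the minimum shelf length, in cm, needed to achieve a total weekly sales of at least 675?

Need the lightest bundle worth ≥ 675.
fruit rings + protein crunch: 710 weekly sales at 49 cm.
Any bundle with less than 49 cm falls short of 675.

49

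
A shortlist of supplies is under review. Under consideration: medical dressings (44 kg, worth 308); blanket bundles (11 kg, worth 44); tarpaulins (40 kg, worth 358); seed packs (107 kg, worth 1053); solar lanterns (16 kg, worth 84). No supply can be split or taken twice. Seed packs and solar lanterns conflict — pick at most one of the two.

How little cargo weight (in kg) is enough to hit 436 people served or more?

56

Minimise kg subject to total people served ≥ 436.
tarpaulins + solar lanterns: 442 people served at 56 kg.
Below 56 kg the best achievable stays under 436.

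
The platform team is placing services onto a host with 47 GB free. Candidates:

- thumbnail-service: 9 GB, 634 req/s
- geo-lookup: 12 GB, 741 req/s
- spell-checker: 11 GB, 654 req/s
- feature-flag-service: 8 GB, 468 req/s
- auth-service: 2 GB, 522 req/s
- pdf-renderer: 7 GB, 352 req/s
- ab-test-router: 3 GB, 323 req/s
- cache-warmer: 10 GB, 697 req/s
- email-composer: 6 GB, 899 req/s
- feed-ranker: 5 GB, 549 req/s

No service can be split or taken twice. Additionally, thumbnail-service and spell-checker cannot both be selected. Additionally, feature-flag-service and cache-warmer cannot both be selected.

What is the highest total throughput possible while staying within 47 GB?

4365

The ratio ordering already packs tightly: thumbnail-service + geo-lookup + auth-service + ab-test-router + cache-warmer + email-composer + feed-ranker, 47 GB, 4365.
The closest alternative, geo-lookup + spell-checker + feature-flag-service + auth-service + ab-test-router + email-composer + feed-ranker, reaches only 4156.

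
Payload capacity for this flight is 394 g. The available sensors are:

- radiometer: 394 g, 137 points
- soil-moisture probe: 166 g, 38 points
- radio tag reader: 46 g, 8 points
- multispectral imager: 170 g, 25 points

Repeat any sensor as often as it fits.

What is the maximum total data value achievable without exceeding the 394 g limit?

Density check — radiometer 0.35, soil-moisture probe 0.23, radio tag reader 0.17 are the best per g.
The ratio ordering already packs tightly: radiometer, 394 g, 137.

137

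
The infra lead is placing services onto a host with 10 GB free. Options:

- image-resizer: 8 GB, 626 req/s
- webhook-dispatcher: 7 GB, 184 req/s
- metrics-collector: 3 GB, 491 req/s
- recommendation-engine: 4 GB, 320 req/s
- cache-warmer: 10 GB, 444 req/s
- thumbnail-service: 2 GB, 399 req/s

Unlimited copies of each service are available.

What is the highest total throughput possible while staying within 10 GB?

1995

Ranking by ratio (throughput/GB): thumbnail-service 199.50, metrics-collector 163.67, recommendation-engine 80.00.
Taking 5×thumbnail-service: 10 GB used, 1995 in throughput.
No other feasible combination exceeds 1995.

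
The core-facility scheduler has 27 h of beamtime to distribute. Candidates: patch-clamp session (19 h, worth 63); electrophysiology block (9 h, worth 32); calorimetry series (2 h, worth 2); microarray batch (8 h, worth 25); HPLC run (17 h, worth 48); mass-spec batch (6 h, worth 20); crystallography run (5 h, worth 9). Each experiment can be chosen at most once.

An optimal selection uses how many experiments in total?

2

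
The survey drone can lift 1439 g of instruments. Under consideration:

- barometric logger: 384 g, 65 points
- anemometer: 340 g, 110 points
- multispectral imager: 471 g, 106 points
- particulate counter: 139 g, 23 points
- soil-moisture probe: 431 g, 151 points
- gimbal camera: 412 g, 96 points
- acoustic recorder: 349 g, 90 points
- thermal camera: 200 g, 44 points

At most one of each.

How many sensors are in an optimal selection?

4

The maximum data value within 1439 g is 401.
anemometer + soil-moisture probe + gimbal camera + thermal camera hits 401 at 1383 g.
Any selection reaching 401 contains exactly 4 sensors.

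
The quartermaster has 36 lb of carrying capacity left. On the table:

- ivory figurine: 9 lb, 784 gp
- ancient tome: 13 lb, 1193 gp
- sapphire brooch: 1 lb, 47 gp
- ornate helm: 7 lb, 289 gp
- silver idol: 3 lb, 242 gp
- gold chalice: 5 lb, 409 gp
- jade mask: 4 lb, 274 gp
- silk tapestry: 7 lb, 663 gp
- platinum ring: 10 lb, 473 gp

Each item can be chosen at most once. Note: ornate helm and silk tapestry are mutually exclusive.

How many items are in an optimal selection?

The maximum value within 36 lb is 3156.
For example ivory figurine + ancient tome + silver idol + jade mask + silk tapestry achieves it, using 36 lb.
Any selection reaching 3156 contains exactly 5 items.

5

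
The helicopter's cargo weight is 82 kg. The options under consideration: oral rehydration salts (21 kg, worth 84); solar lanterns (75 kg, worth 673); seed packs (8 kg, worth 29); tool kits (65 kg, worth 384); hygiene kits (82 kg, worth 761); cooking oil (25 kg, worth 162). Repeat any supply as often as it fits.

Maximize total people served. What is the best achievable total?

761

Hygiene kits uses 82 of the 82 kg and totals 761.
Every other selection either busts 82 kg or fails to beat 761.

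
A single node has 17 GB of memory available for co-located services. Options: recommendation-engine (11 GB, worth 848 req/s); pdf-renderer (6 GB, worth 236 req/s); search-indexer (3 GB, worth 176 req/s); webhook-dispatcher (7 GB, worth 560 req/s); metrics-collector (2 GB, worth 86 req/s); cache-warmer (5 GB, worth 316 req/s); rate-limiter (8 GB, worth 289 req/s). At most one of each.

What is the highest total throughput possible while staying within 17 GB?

A density-first pass picks search-indexer + webhook-dispatcher + metrics-collector + cache-warmer — 1138 at 17 GB.
Replace search-indexer and webhook-dispatcher and metrics-collector with recommendation-engine: the trade gains 26 net, giving 1164 at 16 GB.
An exhaustive check of the 128 subsets confirms 1164.

1164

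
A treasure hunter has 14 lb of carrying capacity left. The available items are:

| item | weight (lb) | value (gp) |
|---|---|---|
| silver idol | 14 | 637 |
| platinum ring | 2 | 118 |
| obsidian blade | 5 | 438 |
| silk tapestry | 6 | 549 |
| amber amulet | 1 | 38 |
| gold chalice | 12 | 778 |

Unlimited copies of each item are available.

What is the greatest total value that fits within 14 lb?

1216

By value per lb: silk tapestry 91.50, obsidian blade 87.60, gold chalice 64.83 lead.
The ratio ordering already packs tightly: platinum ring + 2×silk tapestry, 14 lb, 1216.
Nothing else within 14 lb beats 1216.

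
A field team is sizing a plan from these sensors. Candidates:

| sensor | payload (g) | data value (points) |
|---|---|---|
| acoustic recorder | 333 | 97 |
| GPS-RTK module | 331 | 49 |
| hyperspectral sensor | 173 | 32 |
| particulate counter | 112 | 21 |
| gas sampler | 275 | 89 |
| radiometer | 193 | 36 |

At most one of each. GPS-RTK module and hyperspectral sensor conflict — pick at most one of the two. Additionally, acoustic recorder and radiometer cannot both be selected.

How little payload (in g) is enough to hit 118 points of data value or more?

Look for the lowest-payload combination reaching 118.
Taking acoustic recorder + particulate counter gives 118 (≥ 118) for 445 g.
Any bundle with less than 445 g falls short of 118.

445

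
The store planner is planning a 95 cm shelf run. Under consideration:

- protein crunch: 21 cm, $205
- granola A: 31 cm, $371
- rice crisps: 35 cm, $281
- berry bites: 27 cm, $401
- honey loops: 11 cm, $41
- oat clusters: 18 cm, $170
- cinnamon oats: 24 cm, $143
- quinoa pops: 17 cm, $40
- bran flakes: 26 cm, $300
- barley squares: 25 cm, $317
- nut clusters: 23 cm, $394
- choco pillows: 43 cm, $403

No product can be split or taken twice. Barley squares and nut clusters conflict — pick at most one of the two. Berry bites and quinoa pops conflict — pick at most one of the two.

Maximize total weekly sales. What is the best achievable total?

1265

Density check — nut clusters 17.13, berry bites 14.85, barley squares 12.68, granola A 11.97 are the best per cm.
Berry bites + oat clusters + bran flakes + nut clusters uses 94 of the 95 cm and totals 1265.
Next best is granola A + berry bites + honey loops + nut clusters at 1207 (92 cm) — short by 58.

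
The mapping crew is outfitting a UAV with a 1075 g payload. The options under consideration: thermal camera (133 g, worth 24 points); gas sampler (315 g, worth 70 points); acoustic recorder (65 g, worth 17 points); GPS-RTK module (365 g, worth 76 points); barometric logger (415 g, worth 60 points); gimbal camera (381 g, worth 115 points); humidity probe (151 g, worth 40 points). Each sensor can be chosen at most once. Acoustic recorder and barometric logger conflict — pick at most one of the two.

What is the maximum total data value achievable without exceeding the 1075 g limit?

266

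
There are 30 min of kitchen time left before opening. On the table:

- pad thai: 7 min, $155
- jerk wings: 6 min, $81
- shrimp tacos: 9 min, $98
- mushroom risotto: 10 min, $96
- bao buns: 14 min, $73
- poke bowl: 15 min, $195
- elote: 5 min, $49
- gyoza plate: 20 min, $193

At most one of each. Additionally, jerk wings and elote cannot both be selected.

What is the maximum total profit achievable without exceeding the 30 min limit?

Ranking by ratio (profit/min): pad thai 22.14, jerk wings 13.50, poke bowl 13.00, shrimp tacos 10.89.
Pad thai + jerk wings + poke bowl uses 28 of the 30 min and totals 431.

431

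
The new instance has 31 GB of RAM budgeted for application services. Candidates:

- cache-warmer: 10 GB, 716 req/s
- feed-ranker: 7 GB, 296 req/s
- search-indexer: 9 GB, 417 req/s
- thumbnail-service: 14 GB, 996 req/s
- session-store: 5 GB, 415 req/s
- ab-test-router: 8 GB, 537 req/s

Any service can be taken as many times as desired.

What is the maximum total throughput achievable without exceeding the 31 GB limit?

The ratio ordering already packs tightly: 6×session-store, 30 GB, 2490.
The spare 1 GB is too small for any remaining service, and no exchange beats 2490.

2490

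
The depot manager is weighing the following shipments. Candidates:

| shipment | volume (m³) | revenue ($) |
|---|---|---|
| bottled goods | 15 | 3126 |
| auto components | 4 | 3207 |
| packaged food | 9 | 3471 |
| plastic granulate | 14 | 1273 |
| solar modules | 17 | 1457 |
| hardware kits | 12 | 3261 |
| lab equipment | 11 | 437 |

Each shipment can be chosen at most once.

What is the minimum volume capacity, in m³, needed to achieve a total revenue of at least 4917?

13

Look for the lowest-volume combination reaching 4917.
Taking auto components + packaged food gives 6678 (≥ 4917) for 13 m³.
No combination under 13 m³ hits 4917.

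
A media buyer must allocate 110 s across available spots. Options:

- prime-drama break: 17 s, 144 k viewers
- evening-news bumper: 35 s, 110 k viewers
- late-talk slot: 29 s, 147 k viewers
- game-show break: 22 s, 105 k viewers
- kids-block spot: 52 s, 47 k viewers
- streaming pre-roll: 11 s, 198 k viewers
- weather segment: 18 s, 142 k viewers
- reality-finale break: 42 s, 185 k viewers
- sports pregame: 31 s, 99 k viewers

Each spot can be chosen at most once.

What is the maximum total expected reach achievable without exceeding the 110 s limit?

Greedy by ratio would take prime-drama break + late-talk slot + game-show break + streaming pre-roll + weather segment: 97 s used, total 736.
Replace late-talk slot with reality-finale break: the trade gains 38 net, giving 774 at 110 s.
Next best is prime-drama break + evening-news bumper + late-talk slot + streaming pre-roll + weather segment at 741 (110 s) — short by 33.

774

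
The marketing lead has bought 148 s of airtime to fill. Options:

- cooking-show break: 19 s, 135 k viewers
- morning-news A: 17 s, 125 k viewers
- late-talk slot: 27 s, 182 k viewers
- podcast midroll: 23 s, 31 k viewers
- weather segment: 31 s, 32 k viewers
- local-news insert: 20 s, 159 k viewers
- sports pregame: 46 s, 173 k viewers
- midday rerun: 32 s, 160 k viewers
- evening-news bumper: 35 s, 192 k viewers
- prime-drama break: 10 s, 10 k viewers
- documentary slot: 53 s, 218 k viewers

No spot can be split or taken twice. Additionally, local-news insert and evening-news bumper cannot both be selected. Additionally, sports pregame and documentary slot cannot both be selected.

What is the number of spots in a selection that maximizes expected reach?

Optimal total is 829.
cooking-show break + morning-news A + late-talk slot + local-news insert + prime-drama break + documentary slot hits 829 at 146 s.
Every optimal selection uses 6 spots.

6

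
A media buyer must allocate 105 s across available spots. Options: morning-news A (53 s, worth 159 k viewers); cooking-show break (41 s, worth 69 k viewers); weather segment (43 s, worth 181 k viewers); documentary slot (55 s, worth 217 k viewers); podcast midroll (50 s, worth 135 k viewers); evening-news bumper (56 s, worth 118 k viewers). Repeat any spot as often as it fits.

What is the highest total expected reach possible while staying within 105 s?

By expected reach per s: weather segment 4.21, documentary slot 3.95, morning-news A 3.00, podcast midroll 2.70 lead.
A density-first pass picks 2×weather segment — 362 at 86 s.
The 43 s tied up in weather segment is better spent on documentary slot — total rises to 398 (98 s).
The spare 7 s is too small for any remaining spot, and no exchange beats 398.

398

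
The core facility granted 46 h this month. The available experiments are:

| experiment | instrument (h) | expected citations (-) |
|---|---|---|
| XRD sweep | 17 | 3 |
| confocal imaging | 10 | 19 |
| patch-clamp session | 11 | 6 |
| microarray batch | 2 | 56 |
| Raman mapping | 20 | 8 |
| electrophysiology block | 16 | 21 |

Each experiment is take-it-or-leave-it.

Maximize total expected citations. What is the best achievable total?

102

Confocal imaging + patch-clamp session + microarray batch + electrophysiology block uses 39 of the 46 h and totals 102.
That's the maximum — no swap from here does better than 102.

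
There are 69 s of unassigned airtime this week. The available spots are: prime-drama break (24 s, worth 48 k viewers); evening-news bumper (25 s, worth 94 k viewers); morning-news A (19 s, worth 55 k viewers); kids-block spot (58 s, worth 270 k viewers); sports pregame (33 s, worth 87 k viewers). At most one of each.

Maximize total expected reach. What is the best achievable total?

Kids-block spot uses 58 of the 69 s and totals 270.

270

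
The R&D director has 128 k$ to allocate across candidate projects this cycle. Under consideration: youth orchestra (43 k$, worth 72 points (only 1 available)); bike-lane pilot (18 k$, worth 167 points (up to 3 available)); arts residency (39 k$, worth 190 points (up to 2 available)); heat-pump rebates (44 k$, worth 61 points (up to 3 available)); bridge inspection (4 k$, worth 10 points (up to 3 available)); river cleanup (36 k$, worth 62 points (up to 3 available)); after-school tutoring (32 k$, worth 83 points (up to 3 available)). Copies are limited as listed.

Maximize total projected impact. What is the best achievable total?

774

Taking 3×bike-lane pilot + arts residency + after-school tutoring: 125 k$ used, 774 in projected impact.
The spare 3 k$ is too small for any remaining project, and no exchange beats 774.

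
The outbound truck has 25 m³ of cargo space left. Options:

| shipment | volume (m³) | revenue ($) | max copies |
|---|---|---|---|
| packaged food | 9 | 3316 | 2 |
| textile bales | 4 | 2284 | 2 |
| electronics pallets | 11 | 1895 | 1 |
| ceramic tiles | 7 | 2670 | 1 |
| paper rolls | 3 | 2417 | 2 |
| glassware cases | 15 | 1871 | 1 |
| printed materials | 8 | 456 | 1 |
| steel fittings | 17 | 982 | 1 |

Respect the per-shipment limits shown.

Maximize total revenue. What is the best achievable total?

12718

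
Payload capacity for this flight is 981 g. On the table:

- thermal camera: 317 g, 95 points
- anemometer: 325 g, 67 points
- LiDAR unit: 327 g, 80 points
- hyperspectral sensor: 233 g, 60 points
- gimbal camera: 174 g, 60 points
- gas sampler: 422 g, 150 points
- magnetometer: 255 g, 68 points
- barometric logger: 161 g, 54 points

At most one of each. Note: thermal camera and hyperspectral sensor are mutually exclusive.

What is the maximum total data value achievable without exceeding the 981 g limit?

Taking the top-ratio sensors first gives gimbal camera + gas sampler + barometric logger for 264 (757 g).
Dropping barometric logger frees 161 g; slotting in thermal camera (317 g) lifts the total to 305 at 913 g.

305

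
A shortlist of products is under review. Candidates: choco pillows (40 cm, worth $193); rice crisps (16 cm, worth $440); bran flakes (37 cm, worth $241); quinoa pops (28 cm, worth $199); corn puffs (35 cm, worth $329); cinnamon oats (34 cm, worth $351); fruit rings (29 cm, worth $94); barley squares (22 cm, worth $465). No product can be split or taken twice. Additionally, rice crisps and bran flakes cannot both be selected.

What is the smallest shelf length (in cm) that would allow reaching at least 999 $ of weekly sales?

66

Look for the lowest-shelf combination reaching 999.
rice crisps + quinoa pops + barley squares reaches 1104 using 66 cm.
No combination under 66 cm hits 999.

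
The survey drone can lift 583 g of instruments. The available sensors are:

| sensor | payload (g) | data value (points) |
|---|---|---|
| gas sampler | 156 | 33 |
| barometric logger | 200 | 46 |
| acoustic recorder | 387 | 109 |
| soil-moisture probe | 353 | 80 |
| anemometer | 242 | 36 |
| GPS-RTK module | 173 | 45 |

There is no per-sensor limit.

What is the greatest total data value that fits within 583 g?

154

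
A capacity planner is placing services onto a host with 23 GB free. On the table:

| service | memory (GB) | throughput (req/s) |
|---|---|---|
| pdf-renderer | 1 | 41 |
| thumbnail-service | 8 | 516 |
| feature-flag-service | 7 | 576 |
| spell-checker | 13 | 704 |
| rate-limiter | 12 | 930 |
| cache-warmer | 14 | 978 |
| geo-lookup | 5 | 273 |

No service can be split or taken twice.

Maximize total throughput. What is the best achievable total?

1595

The ratio heuristic lands on pdf-renderer + feature-flag-service + rate-limiter (1547) but leaves 3 GB idle.
Dropping rate-limiter frees 12 GB; slotting in cache-warmer (14 GB) lifts the total to 1595 at 22 GB.
That's the maximum — no swap from here does better than 1595.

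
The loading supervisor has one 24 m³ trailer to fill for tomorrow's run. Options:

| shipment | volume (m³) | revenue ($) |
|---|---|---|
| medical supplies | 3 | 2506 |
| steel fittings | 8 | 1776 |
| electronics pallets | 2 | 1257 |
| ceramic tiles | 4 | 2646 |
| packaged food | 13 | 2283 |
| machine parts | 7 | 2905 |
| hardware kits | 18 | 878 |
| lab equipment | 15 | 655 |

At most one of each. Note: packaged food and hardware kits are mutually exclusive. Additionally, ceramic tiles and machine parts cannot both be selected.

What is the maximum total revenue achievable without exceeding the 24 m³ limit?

Medical supplies + electronics pallets + ceramic tiles + packaged food uses 22 of the 24 m³ and totals 8692.
The closest alternative, medical supplies + steel fittings + electronics pallets + machine parts, reaches only 8444.

8692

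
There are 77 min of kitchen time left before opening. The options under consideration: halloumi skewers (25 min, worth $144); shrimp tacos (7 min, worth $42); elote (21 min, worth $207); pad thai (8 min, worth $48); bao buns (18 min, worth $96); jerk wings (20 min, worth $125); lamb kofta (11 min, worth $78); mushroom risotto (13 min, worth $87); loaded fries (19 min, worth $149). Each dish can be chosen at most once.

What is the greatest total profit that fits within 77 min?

The ratio heuristic lands on shrimp tacos + elote + lamb kofta + mushroom risotto + loaded fries (563) but leaves 6 min idle.
The 20 min tied up in shrimp tacos and mushroom risotto is better spent on halloumi skewers — total rises to 578 (76 min).
Elote + pad thai + bao buns + lamb kofta + loaded fries matches that 578 at 77 min; no feasible combination exceeds it.

578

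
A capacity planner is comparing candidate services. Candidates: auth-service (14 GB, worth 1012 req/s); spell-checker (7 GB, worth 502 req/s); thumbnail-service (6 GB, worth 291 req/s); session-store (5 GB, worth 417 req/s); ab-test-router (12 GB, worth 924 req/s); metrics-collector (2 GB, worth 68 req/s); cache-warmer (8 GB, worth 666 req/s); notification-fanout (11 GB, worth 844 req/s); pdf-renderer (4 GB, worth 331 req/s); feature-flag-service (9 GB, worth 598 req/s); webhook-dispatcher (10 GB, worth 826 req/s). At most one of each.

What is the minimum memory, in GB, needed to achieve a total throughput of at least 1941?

Minimise GB subject to total throughput ≥ 1941.
session-store + ab-test-router + cache-warmer reaches 2007 using 25 GB.
Any bundle with less than 25 GB falls short of 1941.

25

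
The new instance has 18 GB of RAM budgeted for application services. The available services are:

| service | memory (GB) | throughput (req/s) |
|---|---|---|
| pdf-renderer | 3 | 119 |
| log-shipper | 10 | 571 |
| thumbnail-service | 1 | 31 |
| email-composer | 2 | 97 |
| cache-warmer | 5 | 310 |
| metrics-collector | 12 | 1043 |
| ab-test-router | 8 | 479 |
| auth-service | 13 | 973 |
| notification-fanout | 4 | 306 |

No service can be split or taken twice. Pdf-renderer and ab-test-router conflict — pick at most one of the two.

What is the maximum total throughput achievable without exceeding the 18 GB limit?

By throughput per GB: metrics-collector 86.92, notification-fanout 76.50, auth-service 74.85, cache-warmer 62.00 lead.
Taking email-composer + metrics-collector + notification-fanout: 18 GB used, 1446 in throughput.
The closest alternative, thumbnail-service + cache-warmer + metrics-collector, reaches only 1384.

1446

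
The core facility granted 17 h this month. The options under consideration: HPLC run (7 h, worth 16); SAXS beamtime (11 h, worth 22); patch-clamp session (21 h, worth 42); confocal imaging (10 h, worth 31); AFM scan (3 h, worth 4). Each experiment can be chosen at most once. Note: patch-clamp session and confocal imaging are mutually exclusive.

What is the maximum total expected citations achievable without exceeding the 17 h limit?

47

Taking HPLC run + confocal imaging: 17 h used, 47 in expected citations.
No other feasible combination exceeds 47.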